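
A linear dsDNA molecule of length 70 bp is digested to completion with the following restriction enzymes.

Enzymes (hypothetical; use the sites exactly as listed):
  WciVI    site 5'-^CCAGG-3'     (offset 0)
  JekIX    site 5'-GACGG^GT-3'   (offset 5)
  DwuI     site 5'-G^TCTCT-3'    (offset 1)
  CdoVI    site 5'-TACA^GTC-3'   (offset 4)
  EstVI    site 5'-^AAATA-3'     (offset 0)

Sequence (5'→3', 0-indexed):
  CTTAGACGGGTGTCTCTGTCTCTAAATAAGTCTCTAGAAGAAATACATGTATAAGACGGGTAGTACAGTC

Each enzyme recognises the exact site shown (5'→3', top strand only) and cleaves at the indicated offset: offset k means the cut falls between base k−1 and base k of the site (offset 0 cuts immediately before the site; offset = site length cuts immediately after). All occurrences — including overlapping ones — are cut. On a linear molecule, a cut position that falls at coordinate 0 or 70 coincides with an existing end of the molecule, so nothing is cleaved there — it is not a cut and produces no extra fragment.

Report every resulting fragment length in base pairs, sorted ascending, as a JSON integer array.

Per-enzyme occurrences:
  WciVI (CCAGG, off=0): no sites
  JekIX GACGGGT/5: at [4, 54] ⇒ [9, 59]
  DwuI GTCTCT/1: at [11, 17, 29] ⇒ [12, 18, 30]
  CdoVI TACAGTC/4: at [63] ⇒ [67]
  EstVI AAATA/0: at [23, 40] ⇒ [23, 40]

All cut coordinates (distinct, sorted): [9, 12, 18, 23, 30, 40, 59, 67]

Fragment lengths:
  [0,9): 9 bp
  [9,12): 3 bp
  [12,18): 6 bp
  [18,23): 5 bp
  [23,30): 7 bp
  [30,40): 10 bp
  [40,59): 19 bp
  [59,67): 8 bp
  [67,70): 3 bp

[3,3,5,6,7,8,9,10,19]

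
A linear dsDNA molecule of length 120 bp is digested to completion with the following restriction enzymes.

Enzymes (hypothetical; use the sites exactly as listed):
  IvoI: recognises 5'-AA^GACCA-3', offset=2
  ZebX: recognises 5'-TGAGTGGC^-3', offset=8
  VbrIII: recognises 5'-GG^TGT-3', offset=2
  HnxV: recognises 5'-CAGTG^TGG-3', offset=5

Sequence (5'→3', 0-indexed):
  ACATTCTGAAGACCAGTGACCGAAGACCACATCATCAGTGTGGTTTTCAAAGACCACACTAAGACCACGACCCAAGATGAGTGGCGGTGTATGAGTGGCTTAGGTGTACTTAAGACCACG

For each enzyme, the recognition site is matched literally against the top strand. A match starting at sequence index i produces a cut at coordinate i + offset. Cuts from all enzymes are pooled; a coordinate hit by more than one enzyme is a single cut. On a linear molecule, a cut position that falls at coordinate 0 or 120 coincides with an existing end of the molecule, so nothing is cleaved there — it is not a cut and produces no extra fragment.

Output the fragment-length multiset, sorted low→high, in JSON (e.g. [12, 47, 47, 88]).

[2,5,7,9,10,11,11,12,14,16,23]

Scan for sites:
  IvoI (AAGACCA, off=2): starts [8, 22, 49, 60, 111] → cuts [10, 24, 51, 62, 113]
  ZebX (TGAGTGGC, off=8): starts [77, 91] → cuts [85, 99]
  VbrIII (GGTGT, off=2): starts [85, 102] → cuts [87, 104]
  HnxV (CAGTGTGG, off=5): starts [35] → cuts [40]

Pooled cuts: [10, 24, 40, 51, 62, 85, 87, 99, 104, 113]

Fragments:
  [0,10): 10 bp
  [10,24): 14 bp
  [24,40): 16 bp
  [40,51): 11 bp
  [51,62): 11 bp
  [62,85): 23 bp
  [85,87): 2 bp
  [87,99): 12 bp
  [99,104): 5 bp
  [104,113): 9 bp
  [113,120): 7 bp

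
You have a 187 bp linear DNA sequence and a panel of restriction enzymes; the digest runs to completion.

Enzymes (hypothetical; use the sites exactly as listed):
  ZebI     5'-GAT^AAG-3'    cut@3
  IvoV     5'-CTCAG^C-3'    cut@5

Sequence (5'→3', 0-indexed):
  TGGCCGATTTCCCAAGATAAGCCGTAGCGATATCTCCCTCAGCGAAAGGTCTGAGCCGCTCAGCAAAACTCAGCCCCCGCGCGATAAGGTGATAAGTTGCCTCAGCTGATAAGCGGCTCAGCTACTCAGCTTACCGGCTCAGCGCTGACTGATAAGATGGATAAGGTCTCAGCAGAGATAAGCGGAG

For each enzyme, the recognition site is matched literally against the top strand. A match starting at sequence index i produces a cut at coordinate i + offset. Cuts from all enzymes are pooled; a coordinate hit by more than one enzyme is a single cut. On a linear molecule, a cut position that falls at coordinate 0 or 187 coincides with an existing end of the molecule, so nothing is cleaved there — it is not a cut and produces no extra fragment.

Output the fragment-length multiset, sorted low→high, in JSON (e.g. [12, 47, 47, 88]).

Scan for sites:
  ZebI (GATAAG, off=3): starts [15, 82, 90, 107, 150, 159, 176] → cuts [18, 85, 93, 110, 153, 162, 179]
  IvoV (CTCAGC, off=5): starts [37, 58, 68, 100, 116, 124, 137, 167] → cuts [42, 63, 73, 105, 121, 129, 142, 172]

Pooled cuts: [18, 42, 63, 73, 85, 93, 105, 110, 121, 129, 142, 153, 162, 172, 179]

Fragments:
  [0,18): 18 bp
  [18,42): 24 bp
  [42,63): 21 bp
  [63,73): 10 bp
  [73,85): 12 bp
  [85,93): 8 bp
  [93,105): 12 bp
  [105,110): 5 bp
  [110,121): 11 bp
  [121,129): 8 bp
  [129,142): 13 bp
  [142,153): 11 bp
  [153,162): 9 bp
  [162,172): 10 bp
  [172,179): 7 bp
  [179,187): 8 bp

[5,7,8,8,8,9,10,10,11,11,12,12,13,18,21,24]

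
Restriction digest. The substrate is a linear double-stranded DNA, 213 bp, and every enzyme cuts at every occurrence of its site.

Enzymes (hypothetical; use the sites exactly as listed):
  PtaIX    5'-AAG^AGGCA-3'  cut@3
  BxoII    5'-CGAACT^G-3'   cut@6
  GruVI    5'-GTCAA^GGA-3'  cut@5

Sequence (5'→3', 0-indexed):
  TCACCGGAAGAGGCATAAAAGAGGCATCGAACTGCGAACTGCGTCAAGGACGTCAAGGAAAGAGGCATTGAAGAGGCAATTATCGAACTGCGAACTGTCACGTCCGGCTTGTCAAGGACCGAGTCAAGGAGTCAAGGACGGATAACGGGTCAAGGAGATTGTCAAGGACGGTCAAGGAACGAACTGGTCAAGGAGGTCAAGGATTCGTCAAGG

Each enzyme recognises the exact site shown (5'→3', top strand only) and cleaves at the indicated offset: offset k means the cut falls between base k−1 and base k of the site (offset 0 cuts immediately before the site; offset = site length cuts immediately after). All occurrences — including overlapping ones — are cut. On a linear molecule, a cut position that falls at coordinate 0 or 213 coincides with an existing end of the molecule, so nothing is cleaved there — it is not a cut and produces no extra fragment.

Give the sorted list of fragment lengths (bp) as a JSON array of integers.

[6,6,7,7,7,8,9,9,10,10,10,11,11,12,12,12,13,16,18,19]

Per-enzyme occurrences:
  PtaIX (AAGAGGCA, off=3): starts [7, 18, 59, 70] → cuts [10, 21, 62, 73]
  BxoII (CGAACTG, off=6): starts [27, 34, 83, 90, 179] → cuts [33, 40, 89, 96, 185]
  GruVI (GTCAAGGA, off=5): starts [42, 51, 110, 122, 130, 148, 160, 170, 186, 195] → cuts [47, 56, 115, 127, 135, 153, 165, 175, 191, 200]

All cut coordinates (distinct, sorted): [10, 21, 33, 40, 47, 56, 62, 73, 89, 96, 115, 127, 135, 153, 165, 175, 185, 191, 200]

Fragments:
  [0,10): 10 bp
  [10,21): 11 bp
  [21,33): 12 bp
  [33,40): 7 bp
  [40,47): 7 bp
  [47,56): 9 bp
  [56,62): 6 bp
  [62,73): 11 bp
  [73,89): 16 bp
  [89,96): 7 bp
  [96,115): 19 bp
  [115,127): 12 bp
  [127,135): 8 bp
  [135,153): 18 bp
  [153,165): 12 bp
  [165,175): 10 bp
  [175,185): 10 bp
  [185,191): 6 bp
  [191,200): 9 bp
  [200,213): 13 bp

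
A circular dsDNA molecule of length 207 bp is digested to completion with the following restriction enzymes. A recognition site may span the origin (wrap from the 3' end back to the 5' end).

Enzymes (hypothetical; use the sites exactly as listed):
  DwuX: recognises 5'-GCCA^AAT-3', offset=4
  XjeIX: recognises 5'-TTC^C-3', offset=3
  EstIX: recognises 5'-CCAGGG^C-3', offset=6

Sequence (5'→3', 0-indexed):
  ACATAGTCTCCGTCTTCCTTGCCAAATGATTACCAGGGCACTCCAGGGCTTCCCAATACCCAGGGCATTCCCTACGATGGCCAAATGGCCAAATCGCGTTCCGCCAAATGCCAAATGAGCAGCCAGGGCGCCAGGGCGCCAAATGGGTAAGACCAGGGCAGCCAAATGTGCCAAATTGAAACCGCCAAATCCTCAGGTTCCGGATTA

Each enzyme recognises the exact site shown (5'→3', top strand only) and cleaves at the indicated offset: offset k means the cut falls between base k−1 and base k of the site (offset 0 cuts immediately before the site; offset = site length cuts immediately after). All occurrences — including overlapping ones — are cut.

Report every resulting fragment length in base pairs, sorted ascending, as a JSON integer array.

[4,5,5,5,6,7,7,8,8,9,10,10,13,13,13,14,14,15,17,24]

Site scan:
  DwuX GCCAAAT/4: at [20, 79, 87, 102, 109, 137, 160, 169, 183] ⇒ [24, 83, 91, 106, 113, 141, 164, 173, 187]
  XjeIX TTCC/3: at [14, 49, 67, 98, 197] ⇒ [17, 52, 70, 101, 200]
  EstIX CCAGGGC/6: at [32, 42, 59, 122, 130, 152] ⇒ [38, 48, 65, 128, 136, 158]

All cut coordinates (distinct, sorted): [17, 24, 38, 48, 52, 65, 70, 83, 91, 101, 106, 113, 128, 136, 141, 158, 164, 173, 187, 200]

Fragment lengths:
  17→24: 7 bp
  24→38: 14 bp
  38→48: 10 bp
  48→52: 4 bp
  52→65: 13 bp
  65→70: 5 bp
  70→83: 13 bp
  83→91: 8 bp
  91→101: 10 bp
  101→106: 5 bp
  106→113: 7 bp
  113→128: 15 bp
  128→136: 8 bp
  136→141: 5 bp
  141→158: 17 bp
  158→164: 6 bp
  164→173: 9 bp
  173→187: 14 bp
  187→200: 13 bp
  200→17 (wrap): 207-200+17 = 24 bp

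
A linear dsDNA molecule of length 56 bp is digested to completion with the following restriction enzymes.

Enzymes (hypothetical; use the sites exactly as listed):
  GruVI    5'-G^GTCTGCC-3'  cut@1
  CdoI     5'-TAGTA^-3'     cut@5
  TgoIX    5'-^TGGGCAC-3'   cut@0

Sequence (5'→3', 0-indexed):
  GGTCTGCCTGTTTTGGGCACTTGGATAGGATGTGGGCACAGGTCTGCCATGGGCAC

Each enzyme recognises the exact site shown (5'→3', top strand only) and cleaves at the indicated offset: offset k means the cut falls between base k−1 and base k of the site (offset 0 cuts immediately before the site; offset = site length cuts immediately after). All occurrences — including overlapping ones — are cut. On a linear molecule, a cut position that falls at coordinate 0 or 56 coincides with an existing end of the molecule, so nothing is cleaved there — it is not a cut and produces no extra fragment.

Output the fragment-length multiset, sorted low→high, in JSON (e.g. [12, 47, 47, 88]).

[1,7,8,9,12,19]

Scan for sites:
  GruVI GGTCTGCC/1: at [0, 40] ⇒ [1, 41]
  CdoI (TAGTA, off=5): no sites
  TgoIX TGGGCAC/0: at [13, 32, 49] ⇒ [13, 32, 49]

All cut coordinates (distinct, sorted): [1, 13, 32, 41, 49]

Fragment lengths:
  [0,1): 1 bp
  [1,13): 12 bp
  [13,32): 19 bp
  [32,41): 9 bp
  [41,49): 8 bp
  [49,56): 7 bp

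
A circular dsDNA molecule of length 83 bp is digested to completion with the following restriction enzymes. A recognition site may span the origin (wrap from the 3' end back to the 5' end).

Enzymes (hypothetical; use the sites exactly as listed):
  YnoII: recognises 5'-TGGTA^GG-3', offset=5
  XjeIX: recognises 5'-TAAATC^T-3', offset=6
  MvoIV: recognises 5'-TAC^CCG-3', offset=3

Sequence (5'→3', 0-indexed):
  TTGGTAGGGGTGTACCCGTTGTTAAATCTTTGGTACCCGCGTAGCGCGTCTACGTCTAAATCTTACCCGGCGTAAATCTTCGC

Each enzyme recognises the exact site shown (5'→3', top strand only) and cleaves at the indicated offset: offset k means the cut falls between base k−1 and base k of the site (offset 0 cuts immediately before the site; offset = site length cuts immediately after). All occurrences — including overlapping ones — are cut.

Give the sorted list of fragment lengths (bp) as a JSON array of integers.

[4,8,9,11,12,13,26]

Per-enzyme occurrences:
  YnoII TGGTAGG/5: at [1] ⇒ [6]
  XjeIX TAAATCT/6: at [22, 56, 72] ⇒ [28, 62, 78]
  MvoIV TACCCG/3: at [12, 33, 63] ⇒ [15, 36, 66]

All cut coordinates (distinct, sorted): [6, 15, 28, 36, 62, 66, 78]

Fragment lengths:
  6→15: 9 bp
  15→28: 13 bp
  28→36: 8 bp
  36→62: 26 bp
  62→66: 4 bp
  66→78: 12 bp
  78→6 (wrap): 83-78+6 = 11 bp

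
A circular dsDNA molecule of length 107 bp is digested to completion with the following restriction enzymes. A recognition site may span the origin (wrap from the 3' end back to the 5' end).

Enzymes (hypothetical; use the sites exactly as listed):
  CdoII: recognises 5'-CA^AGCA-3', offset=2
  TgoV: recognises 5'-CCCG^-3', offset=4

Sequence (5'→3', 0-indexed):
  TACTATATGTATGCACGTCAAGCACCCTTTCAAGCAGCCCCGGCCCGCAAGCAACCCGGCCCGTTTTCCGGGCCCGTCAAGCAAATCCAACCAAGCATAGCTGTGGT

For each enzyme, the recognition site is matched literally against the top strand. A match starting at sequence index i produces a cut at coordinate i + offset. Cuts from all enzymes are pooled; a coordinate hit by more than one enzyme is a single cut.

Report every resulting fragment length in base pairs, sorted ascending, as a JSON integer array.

[2,3,5,5,9,10,12,13,14,34]

Site scan:
  CdoII CAAGCA/2: at [18, 30, 47, 77, 91] ⇒ [20, 32, 49, 79, 93]
  TgoV CCCG/4: at [38, 43, 54, 59, 72] ⇒ [42, 47, 58, 63, 76]

Pooled cuts: [20, 32, 42, 47, 49, 58, 63, 76, 79, 93]

Fragments:
  20→32: 12 bp
  32→42: 10 bp
  42→47: 5 bp
  47→49: 2 bp
  49→58: 9 bp
  58→63: 5 bp
  63→76: 13 bp
  76→79: 3 bp
  79→93: 14 bp
  93→20 (wrap): 107-93+20 = 34 bp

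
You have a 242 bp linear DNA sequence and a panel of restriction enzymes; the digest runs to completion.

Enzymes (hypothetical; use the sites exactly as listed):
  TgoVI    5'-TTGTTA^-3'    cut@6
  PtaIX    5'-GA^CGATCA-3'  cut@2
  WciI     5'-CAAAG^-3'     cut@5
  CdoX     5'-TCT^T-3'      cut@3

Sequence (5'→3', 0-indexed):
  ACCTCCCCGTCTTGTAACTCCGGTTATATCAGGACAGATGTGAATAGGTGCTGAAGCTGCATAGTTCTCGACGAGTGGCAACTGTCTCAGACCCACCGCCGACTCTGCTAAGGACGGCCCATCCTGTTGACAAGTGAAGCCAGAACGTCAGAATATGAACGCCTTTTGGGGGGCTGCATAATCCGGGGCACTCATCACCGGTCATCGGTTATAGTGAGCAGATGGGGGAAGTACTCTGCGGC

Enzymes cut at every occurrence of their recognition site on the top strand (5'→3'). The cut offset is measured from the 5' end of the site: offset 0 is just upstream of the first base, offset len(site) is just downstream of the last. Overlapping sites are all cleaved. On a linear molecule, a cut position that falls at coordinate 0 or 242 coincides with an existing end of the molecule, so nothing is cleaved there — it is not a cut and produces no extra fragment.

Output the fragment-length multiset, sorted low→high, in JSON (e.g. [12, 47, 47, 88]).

Per-enzyme occurrences:
  TgoVI (TTGTTA, off=6): no sites
  PtaIX (GACGATCA, off=2): no sites
  WciI (CAAAG, off=5): no sites
  CdoX TCTT/3: at [9] ⇒ [12]

Pooled cuts: [12]

Fragments:
  [0,12): 12 bp
  [12,242): 230 bp

[12,230]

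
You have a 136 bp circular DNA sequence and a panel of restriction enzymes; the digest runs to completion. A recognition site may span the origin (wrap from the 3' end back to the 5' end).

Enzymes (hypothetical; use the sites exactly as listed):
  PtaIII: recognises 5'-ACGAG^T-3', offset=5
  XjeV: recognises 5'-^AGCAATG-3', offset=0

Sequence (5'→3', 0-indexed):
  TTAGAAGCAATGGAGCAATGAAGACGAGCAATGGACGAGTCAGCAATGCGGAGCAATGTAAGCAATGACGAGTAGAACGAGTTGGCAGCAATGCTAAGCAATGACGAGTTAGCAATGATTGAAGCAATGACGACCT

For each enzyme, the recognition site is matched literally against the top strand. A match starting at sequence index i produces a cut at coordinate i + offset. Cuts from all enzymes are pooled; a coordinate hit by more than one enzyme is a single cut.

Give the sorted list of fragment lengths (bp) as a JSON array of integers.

[2,2,5,8,9,9,10,10,12,12,12,13,13,19]

Per-enzyme occurrences:
  PtaIII (ACGAGT, off=5): starts [34, 67, 76, 103] → cuts [39, 72, 81, 108]
  XjeV (AGCAATG, off=0): starts [5, 13, 26, 41, 51, 60, 86, 96, 110, 122] → cuts [5, 13, 26, 41, 51, 60, 86, 96, 110, 122]

All cut coordinates (distinct, sorted): [5, 13, 26, 39, 41, 51, 60, 72, 81, 86, 96, 108, 110, 122]

Fragments:
  5→13: 8 bp
  13→26: 13 bp
  26→39: 13 bp
  39→41: 2 bp
  41→51: 10 bp
  51→60: 9 bp
  60→72: 12 bp
  72→81: 9 bp
  81→86: 5 bp
  86→96: 10 bp
  96→108: 12 bp
  108→110: 2 bp
  110→122: 12 bp
  122→5 (wrap): 136-122+5 = 19 bp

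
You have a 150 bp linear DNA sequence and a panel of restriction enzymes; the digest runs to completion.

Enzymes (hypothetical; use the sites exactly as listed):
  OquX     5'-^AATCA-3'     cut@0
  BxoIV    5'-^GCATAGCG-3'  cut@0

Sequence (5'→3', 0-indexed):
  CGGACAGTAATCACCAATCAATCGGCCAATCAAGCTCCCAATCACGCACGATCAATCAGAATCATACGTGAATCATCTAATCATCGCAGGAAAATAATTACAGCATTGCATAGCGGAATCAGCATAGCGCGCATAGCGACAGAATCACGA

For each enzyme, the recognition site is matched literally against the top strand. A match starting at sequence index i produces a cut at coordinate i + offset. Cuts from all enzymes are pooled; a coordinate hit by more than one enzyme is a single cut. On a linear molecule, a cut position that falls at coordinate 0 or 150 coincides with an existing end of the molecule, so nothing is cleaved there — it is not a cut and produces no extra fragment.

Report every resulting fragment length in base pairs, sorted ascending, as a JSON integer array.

[5,6,7,8,8,8,9,9,11,12,12,12,14,29]

Scan for sites:
  OquX (AATCA, off=0): starts [8, 15, 27, 39, 53, 59, 70, 78, 116, 142] → cuts [8, 15, 27, 39, 53, 59, 70, 78, 116, 142]
  BxoIV (GCATAGCG, off=0): starts [107, 121, 130] → cuts [107, 121, 130]

All cut coordinates (distinct, sorted): [8, 15, 27, 39, 53, 59, 70, 78, 107, 116, 121, 130, 142]

Fragment lengths:
  [0,8): 8 bp
  [8,15): 7 bp
  [15,27): 12 bp
  [27,39): 12 bp
  [39,53): 14 bp
  [53,59): 6 bp
  [59,70): 11 bp
  [70,78): 8 bp
  [78,107): 29 bp
  [107,116): 9 bp
  [116,121): 5 bp
  [121,130): 9 bp
  [130,142): 12 bp
  [142,150): 8 bp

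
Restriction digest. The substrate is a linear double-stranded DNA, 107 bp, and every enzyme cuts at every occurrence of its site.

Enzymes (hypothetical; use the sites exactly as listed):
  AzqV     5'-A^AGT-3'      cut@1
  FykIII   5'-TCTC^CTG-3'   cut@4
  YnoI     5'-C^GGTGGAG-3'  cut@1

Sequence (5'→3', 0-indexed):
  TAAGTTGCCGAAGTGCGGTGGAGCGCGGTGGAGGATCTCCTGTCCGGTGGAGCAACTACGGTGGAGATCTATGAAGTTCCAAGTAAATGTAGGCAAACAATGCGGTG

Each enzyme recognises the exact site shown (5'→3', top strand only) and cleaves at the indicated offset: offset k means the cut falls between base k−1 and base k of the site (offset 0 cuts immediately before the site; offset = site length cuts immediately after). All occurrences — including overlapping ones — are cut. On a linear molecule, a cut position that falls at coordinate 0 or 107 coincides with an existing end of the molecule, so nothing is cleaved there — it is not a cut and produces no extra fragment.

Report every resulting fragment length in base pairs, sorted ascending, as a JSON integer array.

Scan for sites:
  AzqV (AAGT, off=1): starts [1, 10, 73, 80] → cuts [2, 11, 74, 81]
  FykIII (TCTCCTG, off=4): starts [35] → cuts [39]
  YnoI (CGGTGGAG, off=1): starts [15, 25, 44, 58] → cuts [16, 26, 45, 59]

Pooled cuts: [2, 11, 16, 26, 39, 45, 59, 74, 81]

Fragment lengths:
  [0,2): 2 bp
  [2,11): 9 bp
  [11,16): 5 bp
  [16,26): 10 bp
  [26,39): 13 bp
  [39,45): 6 bp
  [45,59): 14 bp
  [59,74): 15 bp
  [74,81): 7 bp
  [81,107): 26 bp

[2,5,6,7,9,10,13,14,15,26]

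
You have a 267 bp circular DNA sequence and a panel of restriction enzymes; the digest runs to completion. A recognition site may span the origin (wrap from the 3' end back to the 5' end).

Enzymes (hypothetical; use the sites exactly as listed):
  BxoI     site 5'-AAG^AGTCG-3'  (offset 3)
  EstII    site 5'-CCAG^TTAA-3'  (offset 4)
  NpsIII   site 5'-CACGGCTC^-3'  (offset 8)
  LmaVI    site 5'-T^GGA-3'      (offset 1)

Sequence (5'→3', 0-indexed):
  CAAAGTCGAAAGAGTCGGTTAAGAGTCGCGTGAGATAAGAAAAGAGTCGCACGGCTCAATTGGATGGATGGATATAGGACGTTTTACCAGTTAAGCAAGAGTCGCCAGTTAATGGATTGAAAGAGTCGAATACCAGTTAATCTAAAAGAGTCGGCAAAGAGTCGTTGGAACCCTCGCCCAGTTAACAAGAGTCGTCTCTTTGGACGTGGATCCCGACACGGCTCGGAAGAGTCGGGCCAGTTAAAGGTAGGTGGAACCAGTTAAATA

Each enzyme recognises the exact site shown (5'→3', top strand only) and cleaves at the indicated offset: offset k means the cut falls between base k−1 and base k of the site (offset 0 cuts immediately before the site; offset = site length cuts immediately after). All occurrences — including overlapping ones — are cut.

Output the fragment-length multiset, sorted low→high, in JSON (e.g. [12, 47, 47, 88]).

[4,4,4,5,5,6,7,8,8,9,9,10,11,11,11,12,12,12,13,13,15,17,19,21,21]

Site scan:
  BxoI (AAGAGTCG, off=3): starts [9, 20, 41, 96, 120, 145, 156, 186, 226] → cuts [12, 23, 44, 99, 123, 148, 159, 189, 229]
  EstII (CCAGTTAA, off=4): starts [86, 104, 132, 177, 236, 256] → cuts [90, 108, 136, 181, 240, 260]
  NpsIII (CACGGCTC, off=8): starts [49, 216] → cuts [57, 224]
  LmaVI (TGGA, off=1): starts [60, 64, 68, 112, 165, 200, 206, 251] → cuts [61, 65, 69, 113, 166, 201, 207, 252]

Pooled cuts: [12, 23, 44, 57, 61, 65, 69, 90, 99, 108, 113, 123, 136, 148, 159, 166, 181, 189, 201, 207, 224, 229, 240, 252, 260]

Fragments:
  12→23: 11 bp
  23→44: 21 bp
  44→57: 13 bp
  57→61: 4 bp
  61→65: 4 bp
  65→69: 4 bp
  69→90: 21 bp
  90→99: 9 bp
  99→108: 9 bp
  108→113: 5 bp
  113→123: 10 bp
  123→136: 13 bp
  136→148: 12 bp
  148→159: 11 bp
  159→166: 7 bp
  166→181: 15 bp
  181→189: 8 bp
  189→201: 12 bp
  201→207: 6 bp
  207→224: 17 bp
  224→229: 5 bp
  229→240: 11 bp
  240→252: 12 bp
  252→260: 8 bp
  260→12 (wrap): 267-260+12 = 19 bp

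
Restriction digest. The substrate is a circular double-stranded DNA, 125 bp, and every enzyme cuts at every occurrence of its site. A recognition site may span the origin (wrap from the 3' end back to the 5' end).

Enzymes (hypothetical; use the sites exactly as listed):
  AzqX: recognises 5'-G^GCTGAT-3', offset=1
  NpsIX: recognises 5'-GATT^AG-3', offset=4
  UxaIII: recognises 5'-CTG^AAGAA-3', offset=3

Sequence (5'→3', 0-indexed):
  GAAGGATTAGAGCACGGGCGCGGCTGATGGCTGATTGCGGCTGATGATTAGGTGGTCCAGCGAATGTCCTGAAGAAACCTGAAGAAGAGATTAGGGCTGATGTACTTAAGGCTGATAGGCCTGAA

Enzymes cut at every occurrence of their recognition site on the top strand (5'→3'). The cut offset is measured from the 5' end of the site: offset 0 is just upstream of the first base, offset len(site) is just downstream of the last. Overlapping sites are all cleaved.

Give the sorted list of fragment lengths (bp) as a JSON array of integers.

[3,7,10,10,10,10,11,13,14,15,22]

Site scan:
  AzqX (GGCTGAT, off=1): starts [21, 28, 38, 94, 109] → cuts [22, 29, 39, 95, 110]
  NpsIX (GATTAG, off=4): starts [4, 45, 88] → cuts [8, 49, 92]
  UxaIII (CTGAAGAA, off=3): starts [68, 78, 120] → cuts [71, 81, 123]

All cut coordinates (distinct, sorted): [8, 22, 29, 39, 49, 71, 81, 92, 95, 110, 123]

Fragment lengths:
  8→22: 14 bp
  22→29: 7 bp
  29→39: 10 bp
  39→49: 10 bp
  49→71: 22 bp
  71→81: 10 bp
  81→92: 11 bp
  92→95: 3 bp
  95→110: 15 bp
  110→123: 13 bp
  123→8 (wrap): 125-123+8 = 10 bp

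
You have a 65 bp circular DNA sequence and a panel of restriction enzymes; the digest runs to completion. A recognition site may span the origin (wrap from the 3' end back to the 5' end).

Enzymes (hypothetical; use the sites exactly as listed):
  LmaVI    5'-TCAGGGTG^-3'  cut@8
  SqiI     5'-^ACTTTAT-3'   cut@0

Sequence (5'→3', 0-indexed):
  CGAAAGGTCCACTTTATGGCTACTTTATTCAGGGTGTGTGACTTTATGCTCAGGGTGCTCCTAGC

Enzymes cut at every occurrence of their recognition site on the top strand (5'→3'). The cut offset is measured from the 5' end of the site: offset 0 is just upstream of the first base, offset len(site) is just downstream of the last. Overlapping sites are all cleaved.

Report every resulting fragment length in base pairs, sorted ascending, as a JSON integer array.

[4,11,15,17,18]

Scan for sites:
  LmaVI (TCAGGGTG, off=8): starts [28, 49] → cuts [36, 57]
  SqiI (ACTTTAT, off=0): starts [10, 21, 40] → cuts [10, 21, 40]

All cut coordinates (distinct, sorted): [10, 21, 36, 40, 57]

Fragment lengths:
  10→21: 11 bp
  21→36: 15 bp
  36→40: 4 bp
  40→57: 17 bp
  57→10 (wrap): 65-57+10 = 18 bp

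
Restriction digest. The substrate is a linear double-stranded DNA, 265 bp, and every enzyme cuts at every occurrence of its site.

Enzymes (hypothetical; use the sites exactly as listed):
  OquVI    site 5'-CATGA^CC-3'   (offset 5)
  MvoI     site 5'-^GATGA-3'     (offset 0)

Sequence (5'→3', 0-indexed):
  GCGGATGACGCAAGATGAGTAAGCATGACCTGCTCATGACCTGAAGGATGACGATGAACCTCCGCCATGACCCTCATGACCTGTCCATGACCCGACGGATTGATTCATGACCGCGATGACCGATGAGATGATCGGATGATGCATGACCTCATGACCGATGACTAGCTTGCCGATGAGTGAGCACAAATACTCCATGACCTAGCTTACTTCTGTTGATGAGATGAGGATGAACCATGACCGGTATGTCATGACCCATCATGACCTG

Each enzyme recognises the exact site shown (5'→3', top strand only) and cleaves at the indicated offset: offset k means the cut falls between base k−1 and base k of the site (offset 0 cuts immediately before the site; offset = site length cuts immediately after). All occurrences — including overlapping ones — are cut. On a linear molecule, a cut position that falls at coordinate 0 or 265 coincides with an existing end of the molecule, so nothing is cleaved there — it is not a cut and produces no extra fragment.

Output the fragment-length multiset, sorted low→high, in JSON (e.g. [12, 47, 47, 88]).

[2,3,4,4,5,5,6,6,7,7,8,8,9,10,10,11,11,12,12,14,15,15,17,18,20,26]

Scan for sites:
  OquVI CATGACC/5: at [23, 34, 65, 74, 85, 105, 141, 149, 192, 232, 246, 256] ⇒ [28, 39, 70, 79, 90, 110, 146, 154, 197, 237, 251, 261]
  MvoI GATGA/0: at [3, 13, 46, 52, 114, 121, 126, 134, 156, 171, 214, 219, 225] ⇒ [3, 13, 46, 52, 114, 121, 126, 134, 156, 171, 214, 219, 225]

Pooled cuts: [3, 13, 28, 39, 46, 52, 70, 79, 90, 110, 114, 121, 126, 134, 146, 154, 156, 171, 197, 214, 219, 225, 237, 251, 261]

Fragments:
  [0,3): 3 bp
  [3,13): 10 bp
  [13,28): 15 bp
  [28,39): 11 bp
  [39,46): 7 bp
  [46,52): 6 bp
  [52,70): 18 bp
  [70,79): 9 bp
  [79,90): 11 bp
  [90,110): 20 bp
  [110,114): 4 bp
  [114,121): 7 bp
  [121,126): 5 bp
  [126,134): 8 bp
  [134,146): 12 bp
  [146,154): 8 bp
  [154,156): 2 bp
  [156,171): 15 bp
  [171,197): 26 bp
  [197,214): 17 bp
  [214,219): 5 bp
  [219,225): 6 bp
  [225,237): 12 bp
  [237,251): 14 bp
  [251,261): 10 bp
  [261,265): 4 bp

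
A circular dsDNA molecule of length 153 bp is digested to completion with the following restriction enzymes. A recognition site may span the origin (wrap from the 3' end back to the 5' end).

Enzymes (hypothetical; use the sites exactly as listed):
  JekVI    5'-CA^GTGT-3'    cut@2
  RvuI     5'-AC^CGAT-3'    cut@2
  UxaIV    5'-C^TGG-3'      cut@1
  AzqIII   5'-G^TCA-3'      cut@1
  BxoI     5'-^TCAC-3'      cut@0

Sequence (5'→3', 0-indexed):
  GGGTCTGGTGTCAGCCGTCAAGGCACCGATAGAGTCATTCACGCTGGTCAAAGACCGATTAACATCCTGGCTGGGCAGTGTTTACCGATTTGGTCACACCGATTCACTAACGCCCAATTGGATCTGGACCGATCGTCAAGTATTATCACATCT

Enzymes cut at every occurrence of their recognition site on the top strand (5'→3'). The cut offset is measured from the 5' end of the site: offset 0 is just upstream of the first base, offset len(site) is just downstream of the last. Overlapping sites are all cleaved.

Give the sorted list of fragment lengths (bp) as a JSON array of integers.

Per-enzyme occurrences:
  JekVI CAGTGT/2: at [75] ⇒ [77]
  RvuI ACCGAT/2: at [24, 53, 83, 97, 127] ⇒ [26, 55, 85, 99, 129]
  UxaIV CTGG/1: at [4, 43, 66, 70, 123, 151] ⇒ [5, 44, 67, 71, 124, 152]
  AzqIII GTCA/1: at [9, 16, 33, 46, 92, 134] ⇒ [10, 17, 34, 47, 93, 135]
  BxoI TCAC/0: at [38, 93, 103, 145] ⇒ [38, 93, 103, 145]

Pooled cuts: [5, 10, 17, 26, 34, 38, 44, 47, 55, 67, 71, 77, 85, 93, 99, 103, 124, 129, 135, 145, 152]

Fragments:
  5→10: 5 bp
  10→17: 7 bp
  17→26: 9 bp
  26→34: 8 bp
  34→38: 4 bp
  38→44: 6 bp
  44→47: 3 bp
  47→55: 8 bp
  55→67: 12 bp
  67→71: 4 bp
  71→77: 6 bp
  77→85: 8 bp
  85→93: 8 bp
  93→99: 6 bp
  99→103: 4 bp
  103→124: 21 bp
  124→129: 5 bp
  129→135: 6 bp
  135→145: 10 bp
  145→152: 7 bp
  152→5 (wrap): 153-152+5 = 6 bp

[3,4,4,4,5,5,6,6,6,6,6,7,7,8,8,8,8,9,10,12,21]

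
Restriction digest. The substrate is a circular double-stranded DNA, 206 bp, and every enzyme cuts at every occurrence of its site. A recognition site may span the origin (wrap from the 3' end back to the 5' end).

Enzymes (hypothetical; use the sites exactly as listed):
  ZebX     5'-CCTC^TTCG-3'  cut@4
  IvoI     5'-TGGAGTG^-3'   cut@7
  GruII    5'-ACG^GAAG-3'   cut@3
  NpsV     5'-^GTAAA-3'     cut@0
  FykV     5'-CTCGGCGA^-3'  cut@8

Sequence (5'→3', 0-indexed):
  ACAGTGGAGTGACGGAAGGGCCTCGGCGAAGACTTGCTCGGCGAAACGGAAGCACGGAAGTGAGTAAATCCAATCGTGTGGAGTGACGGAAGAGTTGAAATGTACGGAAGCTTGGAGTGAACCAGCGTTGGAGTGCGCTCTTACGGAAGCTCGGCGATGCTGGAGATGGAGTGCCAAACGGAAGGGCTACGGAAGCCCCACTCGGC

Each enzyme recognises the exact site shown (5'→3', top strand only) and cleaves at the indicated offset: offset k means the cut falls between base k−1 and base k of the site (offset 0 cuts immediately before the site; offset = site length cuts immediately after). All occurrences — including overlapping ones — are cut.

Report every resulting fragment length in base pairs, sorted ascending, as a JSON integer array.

Site scan:
  ZebX (CCTCTTCG, off=4): no sites
  IvoI TGGAGTG/7: at [4, 78, 112, 128, 166] ⇒ [11, 85, 119, 135, 173]
  GruII ACGGAAG/3: at [11, 45, 53, 85, 103, 142, 177, 188] ⇒ [14, 48, 56, 88, 106, 145, 180, 191]
  NpsV GTAAA/0: at [63] ⇒ [63]
  FykV CTCGGCGA/8: at [21, 36, 149] ⇒ [29, 44, 157]

All cut coordinates (distinct, sorted): [11, 14, 29, 44, 48, 56, 63, 85, 88, 106, 119, 135, 145, 157, 173, 180, 191]

Fragment lengths:
  11→14: 3 bp
  14→29: 15 bp
  29→44: 15 bp
  44→48: 4 bp
  48→56: 8 bp
  56→63: 7 bp
  63→85: 22 bp
  85→88: 3 bp
  88→106: 18 bp
  106→119: 13 bp
  119→135: 16 bp
  135→145: 10 bp
  145→157: 12 bp
  157→173: 16 bp
  173→180: 7 bp
  180→191: 11 bp
  191→11 (wrap): 206-191+11 = 26 bp

[3,3,4,7,7,8,10,11,12,13,15,15,16,16,18,22,26]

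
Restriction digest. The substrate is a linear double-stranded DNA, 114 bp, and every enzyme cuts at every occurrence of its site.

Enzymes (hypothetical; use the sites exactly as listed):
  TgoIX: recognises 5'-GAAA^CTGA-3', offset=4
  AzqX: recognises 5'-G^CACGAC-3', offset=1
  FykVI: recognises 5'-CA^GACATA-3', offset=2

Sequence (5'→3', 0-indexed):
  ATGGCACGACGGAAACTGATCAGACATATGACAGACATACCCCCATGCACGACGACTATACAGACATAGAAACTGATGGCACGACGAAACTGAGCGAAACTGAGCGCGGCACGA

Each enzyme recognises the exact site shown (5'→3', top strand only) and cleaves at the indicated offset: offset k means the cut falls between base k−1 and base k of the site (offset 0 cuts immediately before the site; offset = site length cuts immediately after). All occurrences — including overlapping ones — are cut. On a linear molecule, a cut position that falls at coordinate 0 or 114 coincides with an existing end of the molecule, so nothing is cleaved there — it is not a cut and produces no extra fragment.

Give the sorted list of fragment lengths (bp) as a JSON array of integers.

Scan for sites:
  TgoIX GAAACTGA/4: at [11, 68, 85, 95] ⇒ [15, 72, 89, 99]
  AzqX GCACGAC/1: at [3, 46, 78] ⇒ [4, 47, 79]
  FykVI CAGACATA/2: at [20, 31, 60] ⇒ [22, 33, 62]

All cut coordinates (distinct, sorted): [4, 15, 22, 33, 47, 62, 72, 79, 89, 99]

Fragments:
  [0,4): 4 bp
  [4,15): 11 bp
  [15,22): 7 bp
  [22,33): 11 bp
  [33,47): 14 bp
  [47,62): 15 bp
  [62,72): 10 bp
  [72,79): 7 bp
  [79,89): 10 bp
  [89,99): 10 bp
  [99,114): 15 bp

[4,7,7,10,10,10,11,11,14,15,15]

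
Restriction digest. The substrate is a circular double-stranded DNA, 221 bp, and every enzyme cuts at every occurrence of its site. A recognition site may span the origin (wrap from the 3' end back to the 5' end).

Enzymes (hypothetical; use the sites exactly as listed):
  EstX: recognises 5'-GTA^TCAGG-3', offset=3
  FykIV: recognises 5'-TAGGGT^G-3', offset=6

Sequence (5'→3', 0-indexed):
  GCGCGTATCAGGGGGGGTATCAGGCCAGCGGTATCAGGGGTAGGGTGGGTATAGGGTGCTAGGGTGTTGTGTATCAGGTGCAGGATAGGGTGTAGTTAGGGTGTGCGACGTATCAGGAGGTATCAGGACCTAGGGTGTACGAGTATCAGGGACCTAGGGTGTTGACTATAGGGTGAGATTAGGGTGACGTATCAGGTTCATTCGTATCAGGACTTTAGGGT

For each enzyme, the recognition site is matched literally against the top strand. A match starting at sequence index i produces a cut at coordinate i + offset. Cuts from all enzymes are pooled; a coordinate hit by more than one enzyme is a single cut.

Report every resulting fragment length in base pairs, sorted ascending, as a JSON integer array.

Per-enzyme occurrences:
  EstX GTATCAGG/3: at [4, 16, 30, 70, 109, 119, 142, 188, 203] ⇒ [7, 19, 33, 73, 112, 122, 145, 191, 206]
  FykIV TAGGGTG/6: at [40, 51, 59, 85, 96, 130, 154, 168, 179, 215] ⇒ [0, 46, 57, 65, 91, 102, 136, 160, 174, 185]

All cut coordinates (distinct, sorted): [0, 7, 19, 33, 46, 57, 65, 73, 91, 102, 112, 122, 136, 145, 160, 174, 185, 191, 206]

Fragment lengths:
  0→7: 7 bp
  7→19: 12 bp
  19→33: 14 bp
  33→46: 13 bp
  46→57: 11 bp
  57→65: 8 bp
  65→73: 8 bp
  73→91: 18 bp
  91→102: 11 bp
  102→112: 10 bp
  112→122: 10 bp
  122→136: 14 bp
  136→145: 9 bp
  145→160: 15 bp
  160→174: 14 bp
  174→185: 11 bp
  185→191: 6 bp
  191→206: 15 bp
  206→0 (wrap): 221-206+0 = 15 bp

[6,7,8,8,9,10,10,11,11,11,12,13,14,14,14,15,15,15,18]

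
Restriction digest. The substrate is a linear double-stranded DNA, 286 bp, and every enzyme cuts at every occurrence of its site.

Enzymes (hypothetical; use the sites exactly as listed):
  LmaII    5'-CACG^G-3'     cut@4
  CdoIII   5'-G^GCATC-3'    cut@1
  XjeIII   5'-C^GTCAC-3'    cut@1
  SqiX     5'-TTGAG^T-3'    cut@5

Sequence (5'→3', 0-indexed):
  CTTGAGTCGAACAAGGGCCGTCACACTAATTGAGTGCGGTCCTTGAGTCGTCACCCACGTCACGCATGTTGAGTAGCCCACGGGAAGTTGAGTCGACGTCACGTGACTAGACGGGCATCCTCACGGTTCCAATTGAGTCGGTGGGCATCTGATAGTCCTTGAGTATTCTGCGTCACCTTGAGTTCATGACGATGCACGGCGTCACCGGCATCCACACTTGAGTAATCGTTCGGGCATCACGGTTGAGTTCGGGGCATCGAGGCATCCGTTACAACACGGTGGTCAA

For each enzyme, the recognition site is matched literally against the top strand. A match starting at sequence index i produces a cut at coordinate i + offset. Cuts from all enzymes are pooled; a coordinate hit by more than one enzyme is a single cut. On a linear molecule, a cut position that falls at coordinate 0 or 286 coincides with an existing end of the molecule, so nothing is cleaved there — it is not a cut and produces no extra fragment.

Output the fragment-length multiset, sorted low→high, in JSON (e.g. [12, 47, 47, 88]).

[2,2,5,6,6,6,7,7,8,8,8,8,9,9,10,11,11,11,12,13,13,15,15,15,16,17,17,19]

Site scan:
  LmaII CACGG/4: at [78, 121, 194, 237, 274] ⇒ [82, 125, 198, 241, 278]
  CdoIII GGCATC/1: at [113, 143, 206, 232, 252, 260] ⇒ [114, 144, 207, 233, 253, 261]
  XjeIII CGTCAC/1: at [18, 48, 57, 96, 170, 199] ⇒ [19, 49, 58, 97, 171, 200]
  SqiX TTGAGT/5: at [1, 29, 42, 68, 87, 132, 158, 177, 217, 242] ⇒ [6, 34, 47, 73, 92, 137, 163, 182, 222, 247]

Pooled cuts: [6, 19, 34, 47, 49, 58, 73, 82, 92, 97, 114, 125, 137, 144, 163, 171, 182, 198, 200, 207, 222, 233, 241, 247, 253, 261, 278]

Fragment lengths:
  [0,6): 6 bp
  [6,19): 13 bp
  [19,34): 15 bp
  [34,47): 13 bp
  [47,49): 2 bp
  [49,58): 9 bp
  [58,73): 15 bp
  [73,82): 9 bp
  [82,92): 10 bp
  [92,97): 5 bp
  [97,114): 17 bp
  [114,125): 11 bp
  [125,137): 12 bp
  [137,144): 7 bp
  [144,163): 19 bp
  [163,171): 8 bp
  [171,182): 11 bp
  [182,198): 16 bp
  [198,200): 2 bp
  [200,207): 7 bp
  [207,222): 15 bp
  [222,233): 11 bp
  [233,241): 8 bp
  [241,247): 6 bp
  [247,253): 6 bp
  [253,261): 8 bp
  [261,278): 17 bp
  [278,286): 8 bp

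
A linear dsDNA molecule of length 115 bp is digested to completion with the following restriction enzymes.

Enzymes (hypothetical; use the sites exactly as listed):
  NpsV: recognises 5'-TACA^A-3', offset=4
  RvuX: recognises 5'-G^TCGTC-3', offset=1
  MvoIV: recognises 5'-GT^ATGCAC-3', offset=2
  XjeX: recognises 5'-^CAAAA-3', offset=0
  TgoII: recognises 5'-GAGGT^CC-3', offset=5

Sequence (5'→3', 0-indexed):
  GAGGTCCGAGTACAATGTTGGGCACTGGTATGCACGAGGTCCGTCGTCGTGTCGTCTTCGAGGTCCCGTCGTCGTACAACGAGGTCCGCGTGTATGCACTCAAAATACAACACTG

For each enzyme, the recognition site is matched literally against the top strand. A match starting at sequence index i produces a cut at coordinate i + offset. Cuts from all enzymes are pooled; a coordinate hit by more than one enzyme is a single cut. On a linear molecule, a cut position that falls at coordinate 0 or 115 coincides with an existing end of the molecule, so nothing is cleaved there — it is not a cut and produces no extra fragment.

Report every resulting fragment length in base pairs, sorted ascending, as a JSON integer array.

[3,4,5,6,7,7,8,8,9,9,10,11,13,15]

Per-enzyme occurrences:
  NpsV TACAA/4: at [10, 74, 105] ⇒ [14, 78, 109]
  RvuX GTCGTC/1: at [42, 50, 67] ⇒ [43, 51, 68]
  MvoIV GTATGCAC/2: at [27, 91] ⇒ [29, 93]
  XjeX CAAAA/0: at [100] ⇒ [100]
  TgoII GAGGTCC/5: at [0, 35, 59, 80] ⇒ [5, 40, 64, 85]

All cut coordinates (distinct, sorted): [5, 14, 29, 40, 43, 51, 64, 68, 78, 85, 93, 100, 109]

Fragments:
  [0,5): 5 bp
  [5,14): 9 bp
  [14,29): 15 bp
  [29,40): 11 bp
  [40,43): 3 bp
  [43,51): 8 bp
  [51,64): 13 bp
  [64,68): 4 bp
  [68,78): 10 bp
  [78,85): 7 bp
  [85,93): 8 bp
  [93,100): 7 bp
  [100,109): 9 bp
  [109,115): 6 bp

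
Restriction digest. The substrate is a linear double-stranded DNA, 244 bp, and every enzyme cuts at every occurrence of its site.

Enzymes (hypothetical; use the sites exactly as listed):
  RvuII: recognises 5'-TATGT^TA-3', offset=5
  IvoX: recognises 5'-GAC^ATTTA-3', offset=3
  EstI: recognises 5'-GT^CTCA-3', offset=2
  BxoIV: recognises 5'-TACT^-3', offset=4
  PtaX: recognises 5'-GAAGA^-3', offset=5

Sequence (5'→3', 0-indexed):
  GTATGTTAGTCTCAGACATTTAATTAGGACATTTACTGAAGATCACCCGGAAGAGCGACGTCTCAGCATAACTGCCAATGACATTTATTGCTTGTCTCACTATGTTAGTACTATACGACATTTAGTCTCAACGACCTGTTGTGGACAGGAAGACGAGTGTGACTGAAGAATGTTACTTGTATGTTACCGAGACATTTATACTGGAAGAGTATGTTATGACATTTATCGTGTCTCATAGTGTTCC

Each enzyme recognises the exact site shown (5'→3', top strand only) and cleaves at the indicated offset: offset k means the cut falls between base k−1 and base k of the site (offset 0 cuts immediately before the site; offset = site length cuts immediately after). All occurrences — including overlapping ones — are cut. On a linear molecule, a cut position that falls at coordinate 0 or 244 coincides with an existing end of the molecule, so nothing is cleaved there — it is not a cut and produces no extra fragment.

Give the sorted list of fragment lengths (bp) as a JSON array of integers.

Per-enzyme occurrences:
  RvuII (TATGTTA, off=5): starts [1, 100, 179, 209] → cuts [6, 105, 184, 214]
  IvoX (GACATTTA, off=3): starts [14, 27, 79, 116, 190, 217] → cuts [17, 30, 82, 119, 193, 220]
  EstI (GTCTCA, off=2): starts [8, 59, 93, 124, 229] → cuts [10, 61, 95, 126, 231]
  BxoIV (TACT, off=4): starts [33, 108, 173, 198] → cuts [37, 112, 177, 202]
  PtaX (GAAGA, off=5): starts [37, 49, 148, 164, 203] → cuts [42, 54, 153, 169, 208]

Pooled cuts: [6, 10, 17, 30, 37, 42, 54, 61, 82, 95, 105, 112, 119, 126, 153, 169, 177, 184, 193, 202, 208, 214, 220, 231]

Fragment lengths:
  [0,6): 6 bp
  [6,10): 4 bp
  [10,17): 7 bp
  [17,30): 13 bp
  [30,37): 7 bp
  [37,42): 5 bp
  [42,54): 12 bp
  [54,61): 7 bp
  [61,82): 21 bp
  [82,95): 13 bp
  [95,105): 10 bp
  [105,112): 7 bp
  [112,119): 7 bp
  [119,126): 7 bp
  [126,153): 27 bp
  [153,169): 16 bp
  [169,177): 8 bp
  [177,184): 7 bp
  [184,193): 9 bp
  [193,202): 9 bp
  [202,208): 6 bp
  [208,214): 6 bp
  [214,220): 6 bp
  [220,231): 11 bp
  [231,244): 13 bp

[4,5,6,6,6,6,7,7,7,7,7,7,7,8,9,9,10,11,12,13,13,13,16,21,27]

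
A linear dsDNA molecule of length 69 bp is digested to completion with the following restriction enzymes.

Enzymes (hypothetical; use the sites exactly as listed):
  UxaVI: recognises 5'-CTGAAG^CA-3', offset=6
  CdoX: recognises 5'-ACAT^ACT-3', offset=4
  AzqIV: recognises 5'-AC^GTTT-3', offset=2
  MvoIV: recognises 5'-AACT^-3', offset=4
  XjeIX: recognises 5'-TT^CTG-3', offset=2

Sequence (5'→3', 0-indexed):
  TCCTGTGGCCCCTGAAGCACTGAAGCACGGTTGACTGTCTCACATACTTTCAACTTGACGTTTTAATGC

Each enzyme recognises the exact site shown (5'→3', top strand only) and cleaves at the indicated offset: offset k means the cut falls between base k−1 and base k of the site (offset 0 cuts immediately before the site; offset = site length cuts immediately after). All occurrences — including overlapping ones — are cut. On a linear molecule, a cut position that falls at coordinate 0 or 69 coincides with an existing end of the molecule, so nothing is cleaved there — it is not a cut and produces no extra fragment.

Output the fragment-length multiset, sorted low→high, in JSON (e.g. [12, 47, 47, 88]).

Per-enzyme occurrences:
  UxaVI (CTGAAGCA, off=6): starts [11, 19] → cuts [17, 25]
  CdoX (ACATACT, off=4): starts [41] → cuts [45]
  AzqIV (ACGTTT, off=2): starts [57] → cuts [59]
  MvoIV (AACT, off=4): starts [51] → cuts [55]
  XjeIX (TTCTG, off=2): no sites

All cut coordinates (distinct, sorted): [17, 25, 45, 55, 59]

Fragment lengths:
  [0,17): 17 bp
  [17,25): 8 bp
  [25,45): 20 bp
  [45,55): 10 bp
  [55,59): 4 bp
  [59,69): 10 bp

[4,8,10,10,17,20]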